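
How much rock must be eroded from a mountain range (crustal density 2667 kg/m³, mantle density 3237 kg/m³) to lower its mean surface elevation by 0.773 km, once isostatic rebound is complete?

4.39 km

Net drop Δ = e − u = e − e ρ_c/ρ_m = e (ρ_m − ρ_c)/ρ_m.
e = Δ ρ_m/(ρ_m − ρ_c) = 0.773 km × 3237/570 = 4.39 km.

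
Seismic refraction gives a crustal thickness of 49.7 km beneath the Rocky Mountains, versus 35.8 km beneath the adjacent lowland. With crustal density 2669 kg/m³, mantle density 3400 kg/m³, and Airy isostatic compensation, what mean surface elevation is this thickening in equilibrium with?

2.99 km

Excess crust Δ = 49.7 km − 35.8 km = 13.9 km, split between elevation h and root r with h + r = Δ.
Airy balance ρ_c h = (ρ_m − ρ_c) r gives r = h ρ_c/(ρ_m − ρ_c), so h (1 + ρ_c/(ρ_m − ρ_c)) = Δ, i.e. h = Δ (ρ_m − ρ_c)/ρ_m.
h = 13.9 km × 731/3400 = 2.99 km.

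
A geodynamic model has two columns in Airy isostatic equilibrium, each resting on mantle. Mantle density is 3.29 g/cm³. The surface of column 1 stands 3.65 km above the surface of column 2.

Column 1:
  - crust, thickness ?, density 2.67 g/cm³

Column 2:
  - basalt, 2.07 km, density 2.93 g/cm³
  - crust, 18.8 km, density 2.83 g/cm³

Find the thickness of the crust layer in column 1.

34.5 km

Take the compensation level at the base of the deeper column (depth z_c below the surface of column 1) and equate Σ ρ_i t_i down to z_c; mantle fills any gap and the z_c terms cancel.
Column 1: x×2.67 + (z_c − 0 − x)×3.29
Column 2: 3.65×0 + 2.07×2.93 + 18.8×2.83 + (z_c − 3.65 − 20.87)×3.29
The z_c×3.29 term appears on both sides and cancels. Collect the known terms of each column as K = Σ(ρt)_known − 3.29 × (depth of known layers): K_1 = 0 − 3.29×0 = 0; K_2 = 59.2691 − 3.29×(3.65 + 20.87) = −21.4017.
Balance: K_1 − x×(3.29 − 2.67) = K_2, so x = (K_1 − K_2)/(3.29 − 2.67) = 21.4017/0.62 = 34.5 km.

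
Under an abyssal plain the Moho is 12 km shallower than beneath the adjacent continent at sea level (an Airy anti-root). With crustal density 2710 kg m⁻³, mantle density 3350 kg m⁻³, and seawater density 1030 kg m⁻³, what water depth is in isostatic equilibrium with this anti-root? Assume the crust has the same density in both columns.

4.57 km

Replacing a thickness d of crust by seawater at the top must be balanced by replacing crust with mantle at the base: d (ρ_c − ρ_w) = a (ρ_m − ρ_c).
d = a (ρ_m − ρ_c)/(ρ_c − ρ_w) = 12 km × 640/1680 = 4.57 km.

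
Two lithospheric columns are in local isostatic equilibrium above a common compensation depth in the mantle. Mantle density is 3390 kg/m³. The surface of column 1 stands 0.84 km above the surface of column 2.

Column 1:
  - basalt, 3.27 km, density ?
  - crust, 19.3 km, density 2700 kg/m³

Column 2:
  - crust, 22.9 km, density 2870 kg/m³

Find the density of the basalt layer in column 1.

2950 kg/m³

Take the compensation level at the base of the deeper column (depth z_c below the surface of column 1) and equate Σ ρ_i t_i down to z_c; mantle fills any gap and the z_c terms cancel.
Column 1: 3.27×ρ + 19.3×2700 + (z_c − 22.57)×3390
Column 2: 0.84×0 + 22.9×2870 + (z_c − 0.84 − 22.9)×3390
The z_c×3390 term appears on both sides and cancels. Collect the known terms of each column as K = Σ(ρt)_known − 3390 × (depth of known layers): K_1 = 52110 − 3390×22.57 = −24402.3; K_2 = 65723 − 3390×(0.84 + 22.9) = −14755.6.
Balance: K_1 + 3.27×ρ = K_2, so ρ = (K_2 − K_1)/3.27 = 9646.7/3.27 = 2950 kg/m³.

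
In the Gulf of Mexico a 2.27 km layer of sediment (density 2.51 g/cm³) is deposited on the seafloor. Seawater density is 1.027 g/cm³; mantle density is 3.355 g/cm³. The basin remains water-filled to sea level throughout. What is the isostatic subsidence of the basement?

Submarine loading: the sediment displaces seawater, and the subsidence is in turn flooded, so s (ρ_m − ρ_w) = t (ρ_sed − ρ_w).
s = 2.27 km × (2.51 − 1.027) / (3.355 − 1.027) = 1.45 km.

1.45 km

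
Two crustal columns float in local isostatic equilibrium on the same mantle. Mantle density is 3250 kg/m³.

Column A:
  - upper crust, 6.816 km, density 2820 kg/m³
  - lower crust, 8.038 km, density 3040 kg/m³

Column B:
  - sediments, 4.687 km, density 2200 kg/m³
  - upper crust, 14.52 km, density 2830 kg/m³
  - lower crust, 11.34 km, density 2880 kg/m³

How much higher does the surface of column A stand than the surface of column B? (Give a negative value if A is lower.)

For any compensation level in the mantle, the mantle terms cancel and isostasy reduces to e = (Σt_A − Σt_B) − (Σ(ρt)_A − Σ(ρt)_B) / ρ_m.
Σt_A = 14.854 km; Σt_B = 30.547 km; Σ(ρt)_A = 43656.64; Σ(ρt)_B = 84062.2 (in km·kg/m³).
e = (14.854 − 30.547) − (43656.64 − 84062.2) / 3250 = −3.26 km.

−3.26 km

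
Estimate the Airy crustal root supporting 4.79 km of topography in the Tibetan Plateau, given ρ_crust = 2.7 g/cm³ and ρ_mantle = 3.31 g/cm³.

Equating mass per unit area of the two columns: the weight of the topography is balanced by the buoyancy of the root, ρ_c h = (ρ_m − ρ_c) r.
r = h · ρ_c / (ρ_m − ρ_c) = 4.79 km × 2.7 / (3.31 − 2.7) = 21.2 km.

21.2 km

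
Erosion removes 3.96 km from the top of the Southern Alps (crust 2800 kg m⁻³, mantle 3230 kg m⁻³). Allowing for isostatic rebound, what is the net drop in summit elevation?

0.527 km

Rebound u = e ρ_c/ρ_m = 3.96 km × 2800/3230 = 3.433 km.
Net surface drop = e − u = 3.96 km − 3.433 km = e (ρ_m − ρ_c)/ρ_m = 0.527 km.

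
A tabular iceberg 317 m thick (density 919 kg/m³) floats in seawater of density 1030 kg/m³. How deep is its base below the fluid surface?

283 m

Draft d = t ρ_obj/ρ_fluid = 317 m × 919/1030 = 283 m.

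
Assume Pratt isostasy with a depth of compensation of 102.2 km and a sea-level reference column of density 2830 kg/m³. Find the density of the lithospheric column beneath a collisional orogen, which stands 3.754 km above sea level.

2730 kg/m³

Pratt balance: ρ_ref D = ρ (D + h).
ρ = ρ_ref D/(D + h) = 2830 × 102.2 km/(102.2 km + 3.754 km) = 2730 kg/m³.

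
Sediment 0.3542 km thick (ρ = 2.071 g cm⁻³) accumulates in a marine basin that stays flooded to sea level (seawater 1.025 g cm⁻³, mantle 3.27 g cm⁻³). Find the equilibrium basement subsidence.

0.165 km

Submarine loading: the sediment displaces seawater, and the subsidence is in turn flooded, so s (ρ_m − ρ_w) = t (ρ_sed − ρ_w).
s = 0.3542 km × (2.071 − 1.025) / (3.27 − 1.025) = 0.165 km.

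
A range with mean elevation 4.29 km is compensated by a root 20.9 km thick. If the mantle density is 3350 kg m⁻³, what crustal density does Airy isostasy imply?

2780 kg m⁻³

ρ_c h = (ρ_m − ρ_c) r → ρ_c (h + r) = ρ_m r → ρ_c = ρ_m r / (h + r).
ρ_c = 3350 × 20.9 km / (4.29 km + 20.9 km) = 2780 kg m⁻³.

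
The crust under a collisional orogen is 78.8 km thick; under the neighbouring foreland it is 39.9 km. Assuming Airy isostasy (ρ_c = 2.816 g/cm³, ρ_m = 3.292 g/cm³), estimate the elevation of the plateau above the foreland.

Excess crust Δ = 78.8 km − 39.9 km = 38.9 km, split between elevation h and root r with h + r = Δ.
Airy balance ρ_c h = (ρ_m − ρ_c) r gives r = h ρ_c/(ρ_m − ρ_c), so h (1 + ρ_c/(ρ_m − ρ_c)) = Δ, i.e. h = Δ (ρ_m − ρ_c)/ρ_m.
h = 38.9 km × 0.476/3.292 = 5.62 km.

5.62 km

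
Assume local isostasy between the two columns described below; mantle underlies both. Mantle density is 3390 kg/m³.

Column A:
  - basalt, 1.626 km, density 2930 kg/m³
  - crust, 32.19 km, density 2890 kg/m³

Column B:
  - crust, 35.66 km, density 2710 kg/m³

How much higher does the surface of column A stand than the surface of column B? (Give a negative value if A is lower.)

−2.18 km

For any compensation level in the mantle, the mantle terms cancel and isostasy reduces to e = (Σt_A − Σt_B) − (Σ(ρt)_A − Σ(ρt)_B) / ρ_m.
Σt_A = 33.816 km; Σt_B = 35.66 km; Σ(ρt)_A = 97793.28; Σ(ρt)_B = 96638.6 (in km·kg/m³).
e = (33.816 − 35.66) − (97793.28 − 96638.6) / 3390 = −2.18 km.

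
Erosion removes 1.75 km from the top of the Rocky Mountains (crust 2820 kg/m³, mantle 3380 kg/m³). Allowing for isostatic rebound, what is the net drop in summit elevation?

Rebound u = e ρ_c/ρ_m = 1.75 km × 2820/3380 = 1.46 km.
Net surface drop = e − u = 1.75 km − 1.46 km = e (ρ_m − ρ_c)/ρ_m = 0.29 km.

0.29 km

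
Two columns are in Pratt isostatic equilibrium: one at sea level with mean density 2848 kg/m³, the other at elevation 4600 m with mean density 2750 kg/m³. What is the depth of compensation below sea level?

129000 m

ρ_ref D = ρ (D + h) → D (ρ_ref − ρ) = ρ h.
D = ρ h/(ρ_ref − ρ) = 2750 × 4600 m/(2848 − 2750) = 129000 m.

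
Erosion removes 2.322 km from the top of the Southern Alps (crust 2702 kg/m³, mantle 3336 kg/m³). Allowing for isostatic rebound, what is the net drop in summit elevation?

Rebound u = e ρ_c/ρ_m = 2.322 km × 2702/3336 = 1.881 km.
Net surface drop = e − u = 2.322 km − 1.881 km = e (ρ_m − ρ_c)/ρ_m = 0.441 km.

0.441 km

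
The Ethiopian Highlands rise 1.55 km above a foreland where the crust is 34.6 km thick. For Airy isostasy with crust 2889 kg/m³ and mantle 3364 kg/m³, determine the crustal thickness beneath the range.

45.6 km

Root depth r = h ρ_c / (ρ_m − ρ_c) = 1.55 km × 2889 / 475 = 9.427 km.
Total thickness = T + h + r = 34.6 km + 1.55 km + 9.427 km = 45.6 km.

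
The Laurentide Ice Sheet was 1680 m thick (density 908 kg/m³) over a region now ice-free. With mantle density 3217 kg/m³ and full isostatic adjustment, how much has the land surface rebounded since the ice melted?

474 m

Removing the load lets mantle flow back in; uplift u satisfies ρ_ice t = ρ_m u.
u = t ρ_ice/ρ_m = 1680 m × 908/3217 = 474 m.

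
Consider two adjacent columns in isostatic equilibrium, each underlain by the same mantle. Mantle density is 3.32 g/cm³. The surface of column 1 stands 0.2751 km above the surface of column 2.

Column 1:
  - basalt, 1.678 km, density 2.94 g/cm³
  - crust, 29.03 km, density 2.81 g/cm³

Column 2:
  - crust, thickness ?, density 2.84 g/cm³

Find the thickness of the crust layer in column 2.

30.3 km

Take the compensation level at the base of the deeper column (depth z_c below the surface of column 1) and equate Σ ρ_i t_i down to z_c; mantle fills any gap and the z_c terms cancel.
Column 1: 1.678×2.94 + 29.03×2.81 + (z_c − 30.708)×3.32
Column 2: 0.2751×0 + x×2.84 + (z_c − 0.2751 − 0 − x)×3.32
The z_c×3.32 term appears on both sides and cancels. Collect the known terms of each column as K = Σ(ρt)_known − 3.32 × (depth of known layers): K_1 = 86.50762 − 3.32×30.708 = −15.44294; K_2 = 0 − 3.32×(0.2751 + 0) = −0.913332.
Balance: K_1 = K_2 − x×(3.32 − 2.84), so x = (K_2 − K_1)/(3.32 − 2.84) = 14.5296/0.48 = 30.3 km.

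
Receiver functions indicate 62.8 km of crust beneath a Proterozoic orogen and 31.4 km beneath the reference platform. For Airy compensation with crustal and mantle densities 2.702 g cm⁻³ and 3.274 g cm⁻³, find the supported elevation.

Excess crust Δ = 62.8 km − 31.4 km = 31.4 km, split between elevation h and root r with h + r = Δ.
Airy balance ρ_c h = (ρ_m − ρ_c) r gives r = h ρ_c/(ρ_m − ρ_c), so h (1 + ρ_c/(ρ_m − ρ_c)) = Δ, i.e. h = Δ (ρ_m − ρ_c)/ρ_m.
h = 31.4 km × 0.572/3.274 = 5.49 km.

5.49 km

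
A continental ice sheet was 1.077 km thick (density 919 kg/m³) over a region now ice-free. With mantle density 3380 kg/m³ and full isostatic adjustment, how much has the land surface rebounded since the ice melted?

Removing the load lets mantle flow back in; uplift u satisfies ρ_ice t = ρ_m u.
u = t ρ_ice/ρ_m = 1.077 km × 919/3380 = 0.293 km.

0.293 km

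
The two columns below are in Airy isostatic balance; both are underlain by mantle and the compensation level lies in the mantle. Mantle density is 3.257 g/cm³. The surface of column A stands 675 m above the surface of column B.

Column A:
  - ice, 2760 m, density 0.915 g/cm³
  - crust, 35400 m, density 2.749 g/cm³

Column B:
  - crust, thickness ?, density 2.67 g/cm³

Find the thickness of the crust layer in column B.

37900 m

Take the compensation level at the base of the deeper column (depth z_c below the surface of column A) and equate Σ ρ_i t_i down to z_c; mantle fills any gap and the z_c terms cancel.
Column A: 2760×0.915 + 35400×2.749 + (z_c − 38160)×3.257
Column B: 675×0 + x×2.67 + (z_c − 675 − 0 − x)×3.257
The z_c×3.257 term appears on both sides and cancels. Collect the known terms of each column as K = Σ(ρt)_known − 3.257 × (depth of known layers): K_A = 99840 − 3.257×38160 = −24447.12; K_B = 0 − 3.257×(675 + 0) = −2198.475.
Balance: K_A = K_B − x×(3.257 − 2.67), so x = (K_B − K_A)/(3.257 − 2.67) = 22248.6/0.587 = 37900 m.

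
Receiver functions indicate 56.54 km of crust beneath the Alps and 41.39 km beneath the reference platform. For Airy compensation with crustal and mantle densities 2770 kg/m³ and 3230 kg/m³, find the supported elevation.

Excess crust Δ = 56.54 km − 41.39 km = 15.15 km, split between elevation h and root r with h + r = Δ.
Airy balance ρ_c h = (ρ_m − ρ_c) r gives r = h ρ_c/(ρ_m − ρ_c), so h (1 + ρ_c/(ρ_m − ρ_c)) = Δ, i.e. h = Δ (ρ_m − ρ_c)/ρ_m.
h = 15.15 km × 460/3230 = 2.16 km.

2.16 km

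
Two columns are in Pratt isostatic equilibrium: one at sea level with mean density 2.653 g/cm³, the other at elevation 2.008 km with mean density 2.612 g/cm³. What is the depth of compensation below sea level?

ρ_ref D = ρ (D + h) → D (ρ_ref − ρ) = ρ h.
D = ρ h/(ρ_ref − ρ) = 2.612 × 2.008 km/(2.653 − 2.612) = 128 km.

128 km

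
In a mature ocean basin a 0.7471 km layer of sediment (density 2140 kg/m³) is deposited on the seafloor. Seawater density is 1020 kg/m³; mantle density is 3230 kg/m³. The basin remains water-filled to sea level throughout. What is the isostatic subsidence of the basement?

0.379 km

Submarine loading: the sediment displaces seawater, and the subsidence is in turn flooded, so s (ρ_m − ρ_w) = t (ρ_sed − ρ_w).
s = 0.7471 km × (2140 − 1020) / (3230 − 1020) = 0.379 km.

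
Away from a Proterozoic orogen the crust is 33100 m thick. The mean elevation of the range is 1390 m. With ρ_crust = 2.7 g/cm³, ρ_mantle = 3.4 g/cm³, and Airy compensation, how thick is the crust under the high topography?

Root depth r = h ρ_c / (ρ_m − ρ_c) = 1390 m × 2.7 / 0.7 = 5361 m.
Total thickness = T + h + r = 33100 m + 1390 m + 5361 m = 39900 m.

39900 m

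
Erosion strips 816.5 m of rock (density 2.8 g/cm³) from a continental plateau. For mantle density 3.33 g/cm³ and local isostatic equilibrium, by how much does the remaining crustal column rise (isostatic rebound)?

Unloading: uplift u = e ρ_c/ρ_m = 816.5 m × 2.8/3.33 = 687 m.

687 m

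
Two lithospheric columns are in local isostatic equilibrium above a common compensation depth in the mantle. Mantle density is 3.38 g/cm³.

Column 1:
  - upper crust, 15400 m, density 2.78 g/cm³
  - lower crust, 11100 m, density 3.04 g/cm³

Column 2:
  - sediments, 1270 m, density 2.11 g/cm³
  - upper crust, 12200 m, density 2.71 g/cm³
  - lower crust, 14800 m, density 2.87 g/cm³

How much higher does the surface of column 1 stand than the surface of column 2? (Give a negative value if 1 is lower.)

−1280 m

For any compensation level in the mantle, the mantle terms cancel and isostasy reduces to e = (Σt_1 − Σt_2) − (Σ(ρt)_1 − Σ(ρt)_2) / ρ_m.
Σt_1 = 26500 m; Σt_2 = 28270 m; Σ(ρt)_1 = 76556; Σ(ρt)_2 = 78217.7 (in m·g/cm³).
e = (26500 − 28270) − (76556 − 78217.7) / 3.38 = −1280 m.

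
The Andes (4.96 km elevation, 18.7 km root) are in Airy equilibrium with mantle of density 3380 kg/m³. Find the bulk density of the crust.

2670 kg/m³

ρ_c h = (ρ_m − ρ_c) r → ρ_c (h + r) = ρ_m r → ρ_c = ρ_m r / (h + r).
ρ_c = 3380 × 18.7 km / (4.96 km + 18.7 km) = 2670 kg/m³.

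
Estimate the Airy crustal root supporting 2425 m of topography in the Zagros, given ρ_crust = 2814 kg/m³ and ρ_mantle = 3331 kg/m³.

13200 m

Isostatic balance requires: the weight of the topography is balanced by the buoyancy of the root, ρ_c h = (ρ_m − ρ_c) r.
r = h · ρ_c / (ρ_m − ρ_c) = 2425 m × 2814 / (3331 − 2814) = 13200 m.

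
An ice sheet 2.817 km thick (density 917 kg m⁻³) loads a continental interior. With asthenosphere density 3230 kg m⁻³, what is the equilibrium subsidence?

Isostatic balance requires: the ice load ρ_ice t is balanced by mantle displaced below, ρ_m s.
s = t ρ_ice / ρ_m = 2.817 km × 917/3230 = 0.8 km.

0.8 km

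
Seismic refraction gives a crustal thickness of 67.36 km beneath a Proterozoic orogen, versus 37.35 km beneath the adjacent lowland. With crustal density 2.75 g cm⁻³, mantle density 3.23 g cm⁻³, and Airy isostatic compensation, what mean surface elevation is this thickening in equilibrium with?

Excess crust Δ = 67.36 km − 37.35 km = 30.01 km, split between elevation h and root r with h + r = Δ.
Airy balance ρ_c h = (ρ_m − ρ_c) r gives r = h ρ_c/(ρ_m − ρ_c), so h (1 + ρ_c/(ρ_m − ρ_c)) = Δ, i.e. h = Δ (ρ_m − ρ_c)/ρ_m.
h = 30.01 km × 0.48/3.23 = 4.46 km.

4.46 km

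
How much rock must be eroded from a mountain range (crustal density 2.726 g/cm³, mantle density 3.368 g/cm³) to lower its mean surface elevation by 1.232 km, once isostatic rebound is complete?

Net drop Δ = e − u = e − e ρ_c/ρ_m = e (ρ_m − ρ_c)/ρ_m.
e = Δ ρ_m/(ρ_m − ρ_c) = 1.232 km × 3.368/0.642 = 6.46 km.

6.46 km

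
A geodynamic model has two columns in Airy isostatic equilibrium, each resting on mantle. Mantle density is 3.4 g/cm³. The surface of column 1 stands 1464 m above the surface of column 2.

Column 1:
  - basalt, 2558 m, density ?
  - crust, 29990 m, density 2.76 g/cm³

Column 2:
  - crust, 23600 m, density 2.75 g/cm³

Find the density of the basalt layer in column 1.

Take the compensation level at the base of the deeper column (depth z_c below the surface of column 1) and equate Σ ρ_i t_i down to z_c; mantle fills any gap and the z_c terms cancel.
Column 1: 2558×ρ + 29990×2.76 + (z_c − 32548)×3.4
Column 2: 1464×0 + 23600×2.75 + (z_c − 1464 − 23600)×3.4
The z_c×3.4 term appears on both sides and cancels. Collect the known terms of each column as K = Σ(ρt)_known − 3.4 × (depth of known layers): K_1 = 82772.4 − 3.4×32548 = −27890.8; K_2 = 64900 − 3.4×(1464 + 23600) = −20317.6.
Balance: K_1 + 2558×ρ = K_2, so ρ = (K_2 − K_1)/2558 = 7573.2/2558 = 2.96 g/cm³.

2.96 g/cm³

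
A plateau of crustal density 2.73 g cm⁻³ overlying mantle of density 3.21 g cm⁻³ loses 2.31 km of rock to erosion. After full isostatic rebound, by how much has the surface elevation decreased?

Rebound u = e ρ_c/ρ_m = 2.31 km × 2.73/3.21 = 1.965 km.
Net surface drop = e − u = 2.31 km − 1.965 km = e (ρ_m − ρ_c)/ρ_m = 0.345 km.

0.345 km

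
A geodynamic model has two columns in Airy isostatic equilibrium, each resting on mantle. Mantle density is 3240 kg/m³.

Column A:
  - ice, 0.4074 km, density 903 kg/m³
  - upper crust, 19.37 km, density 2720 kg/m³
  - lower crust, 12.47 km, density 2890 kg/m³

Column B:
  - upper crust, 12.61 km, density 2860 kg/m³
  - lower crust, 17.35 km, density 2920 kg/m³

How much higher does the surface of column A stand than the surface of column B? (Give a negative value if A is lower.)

For any compensation level in the mantle, the mantle terms cancel and isostasy reduces to e = (Σt_A − Σt_B) − (Σ(ρt)_A − Σ(ρt)_B) / ρ_m.
Σt_A = 32.2474 km; Σt_B = 29.96 km; Σ(ρt)_A = 89092.5822; Σ(ρt)_B = 86726.6 (in km·kg/m³).
e = (32.2474 − 29.96) − (89092.5822 − 86726.6) / 3240 = 1.56 km.

1.56 km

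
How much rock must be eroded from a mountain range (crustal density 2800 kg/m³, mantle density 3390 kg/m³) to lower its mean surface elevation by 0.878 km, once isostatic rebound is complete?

5.04 km

Net drop Δ = e − u = e − e ρ_c/ρ_m = e (ρ_m − ρ_c)/ρ_m.
e = Δ ρ_m/(ρ_m − ρ_c) = 0.878 km × 3390/590 = 5.04 km.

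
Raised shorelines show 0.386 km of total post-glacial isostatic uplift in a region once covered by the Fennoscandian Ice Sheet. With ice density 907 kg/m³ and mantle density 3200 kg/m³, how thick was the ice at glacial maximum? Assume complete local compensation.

u = t ρ_ice/ρ_m → t = u ρ_m/ρ_ice = 0.386 km × 3200/907 = 1.36 km.

1.36 km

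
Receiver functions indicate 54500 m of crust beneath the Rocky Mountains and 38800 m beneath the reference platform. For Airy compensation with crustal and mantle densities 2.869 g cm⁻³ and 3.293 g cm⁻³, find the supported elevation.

Excess crust Δ = 54500 m − 38800 m = 15700 m, split between elevation h and root r with h + r = Δ.
Airy balance ρ_c h = (ρ_m − ρ_c) r gives r = h ρ_c/(ρ_m − ρ_c), so h (1 + ρ_c/(ρ_m − ρ_c)) = Δ, i.e. h = Δ (ρ_m − ρ_c)/ρ_m.
h = 15700 m × 0.424/3.293 = 2020 m.

2020 m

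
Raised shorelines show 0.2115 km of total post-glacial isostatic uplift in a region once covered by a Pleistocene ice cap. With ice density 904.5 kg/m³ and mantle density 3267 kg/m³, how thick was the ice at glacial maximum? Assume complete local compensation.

u = t ρ_ice/ρ_m → t = u ρ_m/ρ_ice = 0.2115 km × 3267/904.5 = 0.764 km.

0.764 km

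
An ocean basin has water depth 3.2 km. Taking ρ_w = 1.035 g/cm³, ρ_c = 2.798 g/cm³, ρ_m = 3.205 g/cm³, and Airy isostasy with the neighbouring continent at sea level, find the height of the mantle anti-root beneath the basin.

13.9 km

Equating mass per unit area of the two columns: replacing crust with seawater at the top is compensated by replacing crust with mantle at the base: d (ρ_c − ρ_w) = a (ρ_m − ρ_c).
a = d (ρ_c − ρ_w)/(ρ_m − ρ_c) = 3.2 km × 1.763/0.407 = 13.9 km.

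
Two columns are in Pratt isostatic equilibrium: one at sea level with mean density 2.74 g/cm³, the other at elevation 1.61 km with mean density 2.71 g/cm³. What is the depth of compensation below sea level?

145 km

ρ_ref D = ρ (D + h) → D (ρ_ref − ρ) = ρ h.
D = ρ h/(ρ_ref − ρ) = 2.71 × 1.61 km/(2.74 − 2.71) = 145 km.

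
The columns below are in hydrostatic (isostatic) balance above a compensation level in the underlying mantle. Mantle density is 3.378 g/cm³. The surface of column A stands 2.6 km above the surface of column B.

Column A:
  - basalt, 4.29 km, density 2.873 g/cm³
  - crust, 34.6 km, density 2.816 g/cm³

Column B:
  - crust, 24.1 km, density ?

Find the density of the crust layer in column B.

2.85 g/cm³

Take the compensation level at the base of the deeper column (depth z_c below the surface of column A) and equate Σ ρ_i t_i down to z_c; mantle fills any gap and the z_c terms cancel.
Column A: 4.29×2.873 + 34.6×2.816 + (z_c − 38.89)×3.378
Column B: 2.6×0 + 24.1×ρ + (z_c − 2.6 − 24.1)×3.378
The z_c×3.378 term appears on both sides and cancels. Collect the known terms of each column as K = Σ(ρt)_known − 3.378 × (depth of known layers): K_A = 109.75877 − 3.378×38.89 = −21.61165; K_B = 0 − 3.378×(2.6 + 24.1) = −90.1926.
Balance: K_A = K_B + 24.1×ρ, so ρ = (K_A − K_B)/24.1 = 68.581/24.1 = 2.85 g/cm³.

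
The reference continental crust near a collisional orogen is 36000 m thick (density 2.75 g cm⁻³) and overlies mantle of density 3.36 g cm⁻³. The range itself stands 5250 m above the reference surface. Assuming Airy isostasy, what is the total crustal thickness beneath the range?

Root depth r = h ρ_c / (ρ_m − ρ_c) = 5250 m × 2.75 / 0.61 = 23670 m.
Total thickness = T + h + r = 36000 m + 5250 m + 23670 m = 64900 m.

64900 m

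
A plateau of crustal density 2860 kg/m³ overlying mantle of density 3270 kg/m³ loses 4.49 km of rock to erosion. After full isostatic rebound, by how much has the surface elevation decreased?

0.563 km

Rebound u = e ρ_c/ρ_m = 4.49 km × 2860/3270 = 3.927 km.
Net surface drop = e − u = 4.49 km − 3.927 km = e (ρ_m − ρ_c)/ρ_m = 0.563 km.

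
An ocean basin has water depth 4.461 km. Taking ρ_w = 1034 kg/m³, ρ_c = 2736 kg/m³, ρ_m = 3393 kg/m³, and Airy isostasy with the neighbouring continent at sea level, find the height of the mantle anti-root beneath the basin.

Balancing pressure at the compensation depth: replacing crust with seawater at the top is compensated by replacing crust with mantle at the base: d (ρ_c − ρ_w) = a (ρ_m − ρ_c).
a = d (ρ_c − ρ_w)/(ρ_m − ρ_c) = 4.461 km × 1702/657 = 11.6 km.

11.6 km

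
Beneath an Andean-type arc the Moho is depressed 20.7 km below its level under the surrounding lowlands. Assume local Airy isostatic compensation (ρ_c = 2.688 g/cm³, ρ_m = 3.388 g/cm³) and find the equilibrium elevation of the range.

5.39 km

Isostatic balance requires: ρ_c h = (ρ_m − ρ_c) r.
h = r (ρ_m − ρ_c) / ρ_c = 20.7 km × (3.388 − 2.688) / 2.688 = 5.39 km.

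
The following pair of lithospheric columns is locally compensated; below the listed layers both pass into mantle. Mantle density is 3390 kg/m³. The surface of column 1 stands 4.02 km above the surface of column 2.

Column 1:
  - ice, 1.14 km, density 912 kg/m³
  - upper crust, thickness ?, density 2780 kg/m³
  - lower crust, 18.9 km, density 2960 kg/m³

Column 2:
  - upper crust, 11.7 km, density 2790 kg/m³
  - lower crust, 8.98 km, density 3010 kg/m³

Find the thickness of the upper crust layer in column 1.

21.5 km

Take the compensation level at the base of the deeper column (depth z_c below the surface of column 1) and equate Σ ρ_i t_i down to z_c; mantle fills any gap and the z_c terms cancel.
Column 1: 1.14×912 + x×2780 + 18.9×2960 + (z_c − 20.04 − x)×3390
Column 2: 4.02×0 + 11.7×2790 + 8.98×3010 + (z_c − 4.02 − 20.68)×3390
The z_c×3390 term appears on both sides and cancels. Collect the known terms of each column as K = Σ(ρt)_known − 3390 × (depth of known layers): K_1 = 56983.68 − 3390×20.04 = −10951.92; K_2 = 59672.8 − 3390×(4.02 + 20.68) = −24060.2.
Balance: K_1 − x×(3390 − 2780) = K_2, so x = (K_1 − K_2)/(3390 − 2780) = 13108.3/610 = 21.5 km.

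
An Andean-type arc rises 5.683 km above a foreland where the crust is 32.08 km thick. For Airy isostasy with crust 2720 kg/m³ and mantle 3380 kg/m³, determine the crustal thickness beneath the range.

61.2 km

Root depth r = h ρ_c / (ρ_m − ρ_c) = 5.683 km × 2720 / 660 = 23.42 km.
Total thickness = T + h + r = 32.08 km + 5.683 km + 23.42 km = 61.2 km.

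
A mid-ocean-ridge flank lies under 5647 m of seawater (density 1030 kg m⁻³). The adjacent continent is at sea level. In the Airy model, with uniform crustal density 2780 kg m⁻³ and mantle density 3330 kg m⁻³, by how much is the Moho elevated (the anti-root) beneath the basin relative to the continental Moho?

18000 m

By Archimedes' principle applied to the lithosphere: replacing crust with seawater at the top is compensated by replacing crust with mantle at the base: d (ρ_c − ρ_w) = a (ρ_m − ρ_c).
a = d (ρ_c − ρ_w)/(ρ_m − ρ_c) = 5647 m × 1750/550 = 18000 m.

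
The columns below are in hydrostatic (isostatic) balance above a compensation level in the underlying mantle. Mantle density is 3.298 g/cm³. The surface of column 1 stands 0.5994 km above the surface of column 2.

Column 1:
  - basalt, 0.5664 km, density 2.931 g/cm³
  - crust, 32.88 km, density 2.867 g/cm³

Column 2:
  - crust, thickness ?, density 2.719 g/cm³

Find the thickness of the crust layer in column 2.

21.4 km

Take the compensation level at the base of the deeper column (depth z_c below the surface of column 1) and equate Σ ρ_i t_i down to z_c; mantle fills any gap and the z_c terms cancel.
Column 1: 0.5664×2.931 + 32.88×2.867 + (z_c − 33.4464)×3.298
Column 2: 0.5994×0 + x×2.719 + (z_c − 0.5994 − 0 − x)×3.298
The z_c×3.298 term appears on both sides and cancels. Collect the known terms of each column as K = Σ(ρt)_known − 3.298 × (depth of known layers): K_1 = 95.9270784 − 3.298×33.4464 = −14.3791488; K_2 = 0 − 3.298×(0.5994 + 0) = −1.9768212.
Balance: K_1 = K_2 − x×(3.298 − 2.719), so x = (K_2 − K_1)/(3.298 − 2.719) = 12.4023/0.579 = 21.4 km.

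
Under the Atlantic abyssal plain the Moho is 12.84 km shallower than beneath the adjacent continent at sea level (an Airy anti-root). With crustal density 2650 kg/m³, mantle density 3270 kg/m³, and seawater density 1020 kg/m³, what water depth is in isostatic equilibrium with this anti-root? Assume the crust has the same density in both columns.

Replacing a thickness d of crust by seawater at the top must be balanced by replacing crust with mantle at the base: d (ρ_c − ρ_w) = a (ρ_m − ρ_c).
d = a (ρ_m − ρ_c)/(ρ_c − ρ_w) = 12.84 km × 620/1630 = 4.88 km.

4.88 km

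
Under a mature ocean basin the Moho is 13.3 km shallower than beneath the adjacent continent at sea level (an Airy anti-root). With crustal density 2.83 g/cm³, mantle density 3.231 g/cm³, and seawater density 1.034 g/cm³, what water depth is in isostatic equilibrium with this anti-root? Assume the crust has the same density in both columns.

Replacing a thickness d of crust by seawater at the top must be balanced by replacing crust with mantle at the base: d (ρ_c − ρ_w) = a (ρ_m − ρ_c).
d = a (ρ_m − ρ_c)/(ρ_c − ρ_w) = 13.3 km × 0.401/1.796 = 2.97 km.

2.97 km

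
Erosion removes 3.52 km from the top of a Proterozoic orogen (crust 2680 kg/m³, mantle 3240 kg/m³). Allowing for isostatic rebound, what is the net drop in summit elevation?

0.608 km

Rebound u = e ρ_c/ρ_m = 3.52 km × 2680/3240 = 2.912 km.
Net surface drop = e − u = 3.52 km − 2.912 km = e (ρ_m − ρ_c)/ρ_m = 0.608 km.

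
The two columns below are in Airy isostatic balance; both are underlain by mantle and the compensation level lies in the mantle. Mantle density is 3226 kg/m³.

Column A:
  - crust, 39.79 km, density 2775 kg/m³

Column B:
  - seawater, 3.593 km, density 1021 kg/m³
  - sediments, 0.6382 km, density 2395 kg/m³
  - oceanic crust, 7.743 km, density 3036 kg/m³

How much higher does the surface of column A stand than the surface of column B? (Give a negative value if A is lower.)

For any compensation level in the mantle, the mantle terms cancel and isostasy reduces to e = (Σt_A − Σt_B) − (Σ(ρt)_A − Σ(ρt)_B) / ρ_m.
Σt_A = 39.79 km; Σt_B = 11.9742 km; Σ(ρt)_A = 110417.25; Σ(ρt)_B = 28704.69 (in km·kg/m³).
e = (39.79 − 11.9742) − (110417.25 − 28704.69) / 3226 = 2.49 km.

2.49 km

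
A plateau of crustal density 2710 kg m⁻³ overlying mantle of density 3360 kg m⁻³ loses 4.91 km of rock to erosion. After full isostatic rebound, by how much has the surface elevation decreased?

0.95 km

Rebound u = e ρ_c/ρ_m = 4.91 km × 2710/3360 = 3.96 km.
Net surface drop = e − u = 4.91 km − 3.96 km = e (ρ_m − ρ_c)/ρ_m = 0.95 km.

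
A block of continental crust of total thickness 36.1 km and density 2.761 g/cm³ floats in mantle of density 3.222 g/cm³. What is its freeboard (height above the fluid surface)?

5.17 km

Floating equilibrium: submerged depth d = t ρ_obj/ρ_fluid = 36.1 km × 2.761/3.222 = 30.93 km.
Freeboard = t − d = 36.1 km − 30.93 km = 5.17 km.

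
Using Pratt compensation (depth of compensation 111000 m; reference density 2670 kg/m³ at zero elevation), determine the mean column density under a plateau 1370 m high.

Pratt balance: ρ_ref D = ρ (D + h).
ρ = ρ_ref D/(D + h) = 2670 × 111000 m/(111000 m + 1370 m) = 2640 kg/m³.

2640 kg/m³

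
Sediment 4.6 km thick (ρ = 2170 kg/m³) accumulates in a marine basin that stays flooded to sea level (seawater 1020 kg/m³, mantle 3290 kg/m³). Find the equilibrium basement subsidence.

Submarine loading: the sediment displaces seawater, and the subsidence is in turn flooded, so s (ρ_m − ρ_w) = t (ρ_sed − ρ_w).
s = 4.6 km × (2170 − 1020) / (3290 − 1020) = 2.33 km.

2.33 km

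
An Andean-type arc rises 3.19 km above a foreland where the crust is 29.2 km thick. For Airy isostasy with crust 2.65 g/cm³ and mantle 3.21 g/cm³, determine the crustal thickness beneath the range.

47.5 km

Root depth r = h ρ_c / (ρ_m − ρ_c) = 3.19 km × 2.65 / 0.56 = 15.1 km.
Total thickness = T + h + r = 29.2 km + 3.19 km + 15.1 km = 47.5 km.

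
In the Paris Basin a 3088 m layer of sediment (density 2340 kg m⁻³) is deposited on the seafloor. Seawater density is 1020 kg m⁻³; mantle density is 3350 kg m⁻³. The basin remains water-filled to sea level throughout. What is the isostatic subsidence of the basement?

1750 m

Submarine loading: the sediment displaces seawater, and the subsidence is in turn flooded, so s (ρ_m − ρ_w) = t (ρ_sed − ρ_w).
s = 3088 m × (2340 − 1020) / (3350 − 1020) = 1750 m.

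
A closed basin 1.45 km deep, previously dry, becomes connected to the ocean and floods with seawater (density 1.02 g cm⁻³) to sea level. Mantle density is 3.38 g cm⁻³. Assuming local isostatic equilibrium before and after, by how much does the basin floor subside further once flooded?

After flooding the water column is d + s deep. Its weight must equal the weight of mantle displaced by the extra subsidence s: (d + s) ρ_w = s ρ_m.
s = d ρ_w / (ρ_m − ρ_w) = 1.45 km × 1.02/(3.38 − 1.02) = 0.627 km.

0.627 km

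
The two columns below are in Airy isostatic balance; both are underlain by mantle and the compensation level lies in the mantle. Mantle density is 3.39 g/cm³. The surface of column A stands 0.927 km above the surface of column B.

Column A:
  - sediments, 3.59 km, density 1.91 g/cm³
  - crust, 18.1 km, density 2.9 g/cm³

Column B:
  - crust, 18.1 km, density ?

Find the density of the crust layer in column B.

2.78 g/cm³

Take the compensation level at the base of the deeper column (depth z_c below the surface of column A) and equate Σ ρ_i t_i down to z_c; mantle fills any gap and the z_c terms cancel.
Column A: 3.59×1.91 + 18.1×2.9 + (z_c − 21.69)×3.39
Column B: 0.927×0 + 18.1×ρ + (z_c − 0.927 − 18.1)×3.39
The z_c×3.39 term appears on both sides and cancels. Collect the known terms of each column as K = Σ(ρt)_known − 3.39 × (depth of known layers): K_A = 59.3469 − 3.39×21.69 = −14.1822; K_B = 0 − 3.39×(0.927 + 18.1) = −64.50153.
Balance: K_A = K_B + 18.1×ρ, so ρ = (K_A − K_B)/18.1 = 50.3193/18.1 = 2.78 g/cm³.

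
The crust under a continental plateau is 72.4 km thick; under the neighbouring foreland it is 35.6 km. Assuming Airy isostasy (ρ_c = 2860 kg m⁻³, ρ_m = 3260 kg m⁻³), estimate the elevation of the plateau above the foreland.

Excess crust Δ = 72.4 km − 35.6 km = 36.8 km, split between elevation h and root r with h + r = Δ.
Airy balance ρ_c h = (ρ_m − ρ_c) r gives r = h ρ_c/(ρ_m − ρ_c), so h (1 + ρ_c/(ρ_m − ρ_c)) = Δ, i.e. h = Δ (ρ_m − ρ_c)/ρ_m.
h = 36.8 km × 400/3260 = 4.52 km.

4.52 km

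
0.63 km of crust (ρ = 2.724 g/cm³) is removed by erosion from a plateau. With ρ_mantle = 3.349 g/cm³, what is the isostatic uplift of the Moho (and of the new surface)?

0.512 km

Unloading: uplift u = e ρ_c/ρ_m = 0.63 km × 2.724/3.349 = 0.512 km.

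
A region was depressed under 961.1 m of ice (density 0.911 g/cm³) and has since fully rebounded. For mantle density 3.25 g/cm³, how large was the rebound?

Removing the load lets mantle flow back in; uplift u satisfies ρ_ice t = ρ_m u.
u = t ρ_ice/ρ_m = 961.1 m × 0.911/3.25 = 269 m.

269 m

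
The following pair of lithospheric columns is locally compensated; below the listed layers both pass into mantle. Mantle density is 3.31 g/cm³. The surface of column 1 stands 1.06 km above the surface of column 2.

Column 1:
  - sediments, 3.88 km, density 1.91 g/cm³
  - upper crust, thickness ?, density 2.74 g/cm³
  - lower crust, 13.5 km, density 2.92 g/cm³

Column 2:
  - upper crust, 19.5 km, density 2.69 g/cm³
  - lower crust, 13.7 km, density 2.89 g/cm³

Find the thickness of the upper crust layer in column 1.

18.7 km

Take the compensation level at the base of the deeper column (depth z_c below the surface of column 1) and equate Σ ρ_i t_i down to z_c; mantle fills any gap and the z_c terms cancel.
Column 1: 3.88×1.91 + x×2.74 + 13.5×2.92 + (z_c − 17.38 − x)×3.31
Column 2: 1.06×0 + 19.5×2.69 + 13.7×2.89 + (z_c − 1.06 − 33.2)×3.31
The z_c×3.31 term appears on both sides and cancels. Collect the known terms of each column as K = Σ(ρt)_known − 3.31 × (depth of known layers): K_1 = 46.8308 − 3.31×17.38 = −10.697; K_2 = 92.048 − 3.31×(1.06 + 33.2) = −21.3526.
Balance: K_1 − x×(3.31 − 2.74) = K_2, so x = (K_1 − K_2)/(3.31 − 2.74) = 10.6556/0.57 = 18.7 km.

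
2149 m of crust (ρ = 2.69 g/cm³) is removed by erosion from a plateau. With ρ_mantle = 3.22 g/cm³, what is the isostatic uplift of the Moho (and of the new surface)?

1800 m

Unloading: uplift u = e ρ_c/ρ_m = 2149 m × 2.69/3.22 = 1800 m.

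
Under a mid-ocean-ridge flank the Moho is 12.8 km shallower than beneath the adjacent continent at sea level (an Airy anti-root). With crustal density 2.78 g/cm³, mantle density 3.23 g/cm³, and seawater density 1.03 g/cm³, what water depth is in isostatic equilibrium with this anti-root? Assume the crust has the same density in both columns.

Replacing a thickness d of crust by seawater at the top must be balanced by replacing crust with mantle at the base: d (ρ_c − ρ_w) = a (ρ_m − ρ_c).
d = a (ρ_m − ρ_c)/(ρ_c − ρ_w) = 12.8 km × 0.45/1.75 = 3.29 km.

3.29 km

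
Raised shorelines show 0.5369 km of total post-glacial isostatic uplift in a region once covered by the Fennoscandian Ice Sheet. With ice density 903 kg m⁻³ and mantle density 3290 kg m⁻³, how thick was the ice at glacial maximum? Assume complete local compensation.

u = t ρ_ice/ρ_m → t = u ρ_m/ρ_ice = 0.5369 km × 3290/903 = 1.96 km.

1.96 km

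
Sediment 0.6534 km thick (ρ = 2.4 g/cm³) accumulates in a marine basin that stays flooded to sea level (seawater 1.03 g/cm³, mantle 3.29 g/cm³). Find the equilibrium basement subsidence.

Submarine loading: the sediment displaces seawater, and the subsidence is in turn flooded, so s (ρ_m − ρ_w) = t (ρ_sed − ρ_w).
s = 0.6534 km × (2.4 − 1.03) / (3.29 − 1.03) = 0.396 km.

0.396 km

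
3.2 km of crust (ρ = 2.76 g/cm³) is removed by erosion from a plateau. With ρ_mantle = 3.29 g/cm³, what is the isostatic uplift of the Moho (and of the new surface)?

2.68 km

Unloading: uplift u = e ρ_c/ρ_m = 3.2 km × 2.76/3.29 = 2.68 km.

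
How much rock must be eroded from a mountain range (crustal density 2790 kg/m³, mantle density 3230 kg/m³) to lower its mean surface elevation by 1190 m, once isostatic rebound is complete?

Net drop Δ = e − u = e − e ρ_c/ρ_m = e (ρ_m − ρ_c)/ρ_m.
e = Δ ρ_m/(ρ_m − ρ_c) = 1190 m × 3230/440 = 8740 m.

8740 m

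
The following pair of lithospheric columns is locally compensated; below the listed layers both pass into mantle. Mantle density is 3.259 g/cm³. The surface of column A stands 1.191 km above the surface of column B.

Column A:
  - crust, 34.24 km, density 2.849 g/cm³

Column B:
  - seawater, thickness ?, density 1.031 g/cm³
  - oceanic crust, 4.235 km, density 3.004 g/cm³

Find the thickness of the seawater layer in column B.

4.07 km

Take the compensation level at the base of the deeper column (depth z_c below the surface of column A) and equate Σ ρ_i t_i down to z_c; mantle fills any gap and the z_c terms cancel.
Column A: 34.24×2.849 + (z_c − 34.24)×3.259
Column B: 1.191×0 + x×1.031 + 4.235×3.004 + (z_c − 1.191 − 4.235 − x)×3.259
The z_c×3.259 term appears on both sides and cancels. Collect the known terms of each column as K = Σ(ρt)_known − 3.259 × (depth of known layers): K_A = 97.54976 − 3.259×34.24 = −14.0384; K_B = 12.72194 − 3.259×(1.191 + 4.235) = −4.961394.
Balance: K_A = K_B − x×(3.259 − 1.031), so x = (K_B − K_A)/(3.259 − 1.031) = 9.07701/2.228 = 4.07 km.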